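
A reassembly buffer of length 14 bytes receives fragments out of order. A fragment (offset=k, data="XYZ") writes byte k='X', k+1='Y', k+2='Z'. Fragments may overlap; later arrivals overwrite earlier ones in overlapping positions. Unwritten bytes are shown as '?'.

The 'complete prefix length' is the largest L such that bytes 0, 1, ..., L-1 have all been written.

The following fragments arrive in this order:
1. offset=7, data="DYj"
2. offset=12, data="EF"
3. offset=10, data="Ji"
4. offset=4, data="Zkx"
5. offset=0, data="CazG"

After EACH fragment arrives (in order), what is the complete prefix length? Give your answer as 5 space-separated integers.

Fragment 1: offset=7 data="DYj" -> buffer=???????DYj???? -> prefix_len=0
Fragment 2: offset=12 data="EF" -> buffer=???????DYj??EF -> prefix_len=0
Fragment 3: offset=10 data="Ji" -> buffer=???????DYjJiEF -> prefix_len=0
Fragment 4: offset=4 data="Zkx" -> buffer=????ZkxDYjJiEF -> prefix_len=0
Fragment 5: offset=0 data="CazG" -> buffer=CazGZkxDYjJiEF -> prefix_len=14

Answer: 0 0 0 0 14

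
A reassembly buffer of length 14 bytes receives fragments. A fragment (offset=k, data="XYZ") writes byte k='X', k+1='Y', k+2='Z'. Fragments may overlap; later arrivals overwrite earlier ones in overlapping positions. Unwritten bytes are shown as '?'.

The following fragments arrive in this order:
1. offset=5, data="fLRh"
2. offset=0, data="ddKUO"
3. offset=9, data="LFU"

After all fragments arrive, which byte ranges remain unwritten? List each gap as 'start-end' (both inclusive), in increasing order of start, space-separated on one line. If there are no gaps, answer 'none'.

Answer: 12-13

Derivation:
Fragment 1: offset=5 len=4
Fragment 2: offset=0 len=5
Fragment 3: offset=9 len=3
Gaps: 12-13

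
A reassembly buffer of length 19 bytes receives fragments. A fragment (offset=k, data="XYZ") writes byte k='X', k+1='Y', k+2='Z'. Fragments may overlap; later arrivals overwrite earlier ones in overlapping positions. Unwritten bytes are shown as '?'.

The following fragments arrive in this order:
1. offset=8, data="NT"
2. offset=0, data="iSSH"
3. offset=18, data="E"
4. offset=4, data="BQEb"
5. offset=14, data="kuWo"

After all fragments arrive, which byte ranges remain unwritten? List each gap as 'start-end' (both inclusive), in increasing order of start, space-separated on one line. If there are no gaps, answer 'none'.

Fragment 1: offset=8 len=2
Fragment 2: offset=0 len=4
Fragment 3: offset=18 len=1
Fragment 4: offset=4 len=4
Fragment 5: offset=14 len=4
Gaps: 10-13

Answer: 10-13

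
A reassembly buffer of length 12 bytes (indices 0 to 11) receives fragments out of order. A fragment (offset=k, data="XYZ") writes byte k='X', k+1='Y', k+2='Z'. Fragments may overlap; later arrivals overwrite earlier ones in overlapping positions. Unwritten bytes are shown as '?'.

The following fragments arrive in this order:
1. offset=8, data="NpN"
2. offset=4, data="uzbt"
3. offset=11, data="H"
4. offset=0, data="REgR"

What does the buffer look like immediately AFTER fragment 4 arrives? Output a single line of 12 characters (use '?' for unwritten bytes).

Answer: REgRuzbtNpNH

Derivation:
Fragment 1: offset=8 data="NpN" -> buffer=????????NpN?
Fragment 2: offset=4 data="uzbt" -> buffer=????uzbtNpN?
Fragment 3: offset=11 data="H" -> buffer=????uzbtNpNH
Fragment 4: offset=0 data="REgR" -> buffer=REgRuzbtNpNH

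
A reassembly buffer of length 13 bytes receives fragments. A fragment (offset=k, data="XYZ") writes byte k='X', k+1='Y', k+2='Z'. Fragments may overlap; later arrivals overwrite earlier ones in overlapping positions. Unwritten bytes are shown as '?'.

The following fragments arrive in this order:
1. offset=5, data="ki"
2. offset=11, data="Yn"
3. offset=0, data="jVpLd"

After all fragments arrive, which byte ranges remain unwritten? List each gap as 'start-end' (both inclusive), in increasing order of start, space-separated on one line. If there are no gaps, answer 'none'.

Answer: 7-10

Derivation:
Fragment 1: offset=5 len=2
Fragment 2: offset=11 len=2
Fragment 3: offset=0 len=5
Gaps: 7-10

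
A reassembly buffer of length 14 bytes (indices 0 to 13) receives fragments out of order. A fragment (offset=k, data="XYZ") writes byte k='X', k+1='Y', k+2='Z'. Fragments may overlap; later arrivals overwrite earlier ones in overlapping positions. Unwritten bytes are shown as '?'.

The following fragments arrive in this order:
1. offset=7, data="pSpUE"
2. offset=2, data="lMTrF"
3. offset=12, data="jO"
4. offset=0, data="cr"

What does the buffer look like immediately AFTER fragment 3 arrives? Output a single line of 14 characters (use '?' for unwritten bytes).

Fragment 1: offset=7 data="pSpUE" -> buffer=???????pSpUE??
Fragment 2: offset=2 data="lMTrF" -> buffer=??lMTrFpSpUE??
Fragment 3: offset=12 data="jO" -> buffer=??lMTrFpSpUEjO

Answer: ??lMTrFpSpUEjO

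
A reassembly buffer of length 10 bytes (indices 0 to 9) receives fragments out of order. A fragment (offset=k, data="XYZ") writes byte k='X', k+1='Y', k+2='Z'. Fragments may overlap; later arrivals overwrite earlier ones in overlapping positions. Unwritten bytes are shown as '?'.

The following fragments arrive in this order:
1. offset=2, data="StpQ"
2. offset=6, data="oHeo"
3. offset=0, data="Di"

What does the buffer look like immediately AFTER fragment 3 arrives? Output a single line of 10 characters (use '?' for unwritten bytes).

Fragment 1: offset=2 data="StpQ" -> buffer=??StpQ????
Fragment 2: offset=6 data="oHeo" -> buffer=??StpQoHeo
Fragment 3: offset=0 data="Di" -> buffer=DiStpQoHeo

Answer: DiStpQoHeo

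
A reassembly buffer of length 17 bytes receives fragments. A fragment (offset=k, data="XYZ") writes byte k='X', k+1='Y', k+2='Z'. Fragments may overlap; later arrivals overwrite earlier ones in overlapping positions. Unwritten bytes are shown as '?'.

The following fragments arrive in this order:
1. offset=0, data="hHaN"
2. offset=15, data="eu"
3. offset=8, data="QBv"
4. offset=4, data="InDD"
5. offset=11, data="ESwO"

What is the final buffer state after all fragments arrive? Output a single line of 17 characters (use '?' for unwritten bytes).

Fragment 1: offset=0 data="hHaN" -> buffer=hHaN?????????????
Fragment 2: offset=15 data="eu" -> buffer=hHaN???????????eu
Fragment 3: offset=8 data="QBv" -> buffer=hHaN????QBv????eu
Fragment 4: offset=4 data="InDD" -> buffer=hHaNInDDQBv????eu
Fragment 5: offset=11 data="ESwO" -> buffer=hHaNInDDQBvESwOeu

Answer: hHaNInDDQBvESwOeu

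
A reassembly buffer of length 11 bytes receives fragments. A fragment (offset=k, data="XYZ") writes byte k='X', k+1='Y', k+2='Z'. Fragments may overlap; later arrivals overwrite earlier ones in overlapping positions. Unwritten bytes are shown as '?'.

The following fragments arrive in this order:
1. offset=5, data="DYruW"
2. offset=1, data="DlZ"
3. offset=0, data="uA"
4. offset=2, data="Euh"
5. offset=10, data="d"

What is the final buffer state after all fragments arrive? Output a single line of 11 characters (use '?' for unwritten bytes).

Fragment 1: offset=5 data="DYruW" -> buffer=?????DYruW?
Fragment 2: offset=1 data="DlZ" -> buffer=?DlZ?DYruW?
Fragment 3: offset=0 data="uA" -> buffer=uAlZ?DYruW?
Fragment 4: offset=2 data="Euh" -> buffer=uAEuhDYruW?
Fragment 5: offset=10 data="d" -> buffer=uAEuhDYruWd

Answer: uAEuhDYruWd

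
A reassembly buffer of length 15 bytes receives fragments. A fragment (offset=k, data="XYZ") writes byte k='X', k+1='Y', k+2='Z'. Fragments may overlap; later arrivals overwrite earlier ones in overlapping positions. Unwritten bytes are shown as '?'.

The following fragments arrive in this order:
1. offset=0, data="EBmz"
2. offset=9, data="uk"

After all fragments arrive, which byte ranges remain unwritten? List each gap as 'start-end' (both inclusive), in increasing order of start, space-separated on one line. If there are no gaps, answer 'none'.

Fragment 1: offset=0 len=4
Fragment 2: offset=9 len=2
Gaps: 4-8 11-14

Answer: 4-8 11-14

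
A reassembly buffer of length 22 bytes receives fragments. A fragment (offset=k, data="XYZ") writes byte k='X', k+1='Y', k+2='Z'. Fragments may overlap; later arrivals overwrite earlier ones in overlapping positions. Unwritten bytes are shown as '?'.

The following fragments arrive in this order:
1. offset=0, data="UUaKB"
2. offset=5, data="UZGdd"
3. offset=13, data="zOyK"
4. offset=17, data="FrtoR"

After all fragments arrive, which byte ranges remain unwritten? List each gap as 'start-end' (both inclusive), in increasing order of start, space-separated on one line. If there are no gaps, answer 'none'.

Fragment 1: offset=0 len=5
Fragment 2: offset=5 len=5
Fragment 3: offset=13 len=4
Fragment 4: offset=17 len=5
Gaps: 10-12

Answer: 10-12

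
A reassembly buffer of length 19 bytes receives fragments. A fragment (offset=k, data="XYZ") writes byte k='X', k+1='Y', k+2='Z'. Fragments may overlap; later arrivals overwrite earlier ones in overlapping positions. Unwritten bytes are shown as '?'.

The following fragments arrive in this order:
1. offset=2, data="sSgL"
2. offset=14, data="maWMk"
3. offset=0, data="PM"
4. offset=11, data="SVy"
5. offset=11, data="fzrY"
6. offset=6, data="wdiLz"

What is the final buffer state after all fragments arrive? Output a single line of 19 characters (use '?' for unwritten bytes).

Fragment 1: offset=2 data="sSgL" -> buffer=??sSgL?????????????
Fragment 2: offset=14 data="maWMk" -> buffer=??sSgL????????maWMk
Fragment 3: offset=0 data="PM" -> buffer=PMsSgL????????maWMk
Fragment 4: offset=11 data="SVy" -> buffer=PMsSgL?????SVymaWMk
Fragment 5: offset=11 data="fzrY" -> buffer=PMsSgL?????fzrYaWMk
Fragment 6: offset=6 data="wdiLz" -> buffer=PMsSgLwdiLzfzrYaWMk

Answer: PMsSgLwdiLzfzrYaWMk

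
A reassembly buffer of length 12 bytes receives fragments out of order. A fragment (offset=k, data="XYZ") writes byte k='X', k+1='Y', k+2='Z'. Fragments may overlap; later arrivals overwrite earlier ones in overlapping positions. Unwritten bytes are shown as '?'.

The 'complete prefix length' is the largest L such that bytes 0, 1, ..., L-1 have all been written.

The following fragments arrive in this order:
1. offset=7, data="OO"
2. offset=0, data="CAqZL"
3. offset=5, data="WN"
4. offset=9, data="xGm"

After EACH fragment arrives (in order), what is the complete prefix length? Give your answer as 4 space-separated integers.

Fragment 1: offset=7 data="OO" -> buffer=???????OO??? -> prefix_len=0
Fragment 2: offset=0 data="CAqZL" -> buffer=CAqZL??OO??? -> prefix_len=5
Fragment 3: offset=5 data="WN" -> buffer=CAqZLWNOO??? -> prefix_len=9
Fragment 4: offset=9 data="xGm" -> buffer=CAqZLWNOOxGm -> prefix_len=12

Answer: 0 5 9 12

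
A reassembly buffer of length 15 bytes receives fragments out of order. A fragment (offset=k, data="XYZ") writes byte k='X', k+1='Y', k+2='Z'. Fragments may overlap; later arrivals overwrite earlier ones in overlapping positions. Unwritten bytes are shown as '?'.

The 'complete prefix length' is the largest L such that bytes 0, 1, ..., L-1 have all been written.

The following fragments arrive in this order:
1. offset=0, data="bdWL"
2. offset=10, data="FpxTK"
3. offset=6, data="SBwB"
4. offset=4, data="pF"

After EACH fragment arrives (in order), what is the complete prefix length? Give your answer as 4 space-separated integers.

Answer: 4 4 4 15

Derivation:
Fragment 1: offset=0 data="bdWL" -> buffer=bdWL??????????? -> prefix_len=4
Fragment 2: offset=10 data="FpxTK" -> buffer=bdWL??????FpxTK -> prefix_len=4
Fragment 3: offset=6 data="SBwB" -> buffer=bdWL??SBwBFpxTK -> prefix_len=4
Fragment 4: offset=4 data="pF" -> buffer=bdWLpFSBwBFpxTK -> prefix_len=15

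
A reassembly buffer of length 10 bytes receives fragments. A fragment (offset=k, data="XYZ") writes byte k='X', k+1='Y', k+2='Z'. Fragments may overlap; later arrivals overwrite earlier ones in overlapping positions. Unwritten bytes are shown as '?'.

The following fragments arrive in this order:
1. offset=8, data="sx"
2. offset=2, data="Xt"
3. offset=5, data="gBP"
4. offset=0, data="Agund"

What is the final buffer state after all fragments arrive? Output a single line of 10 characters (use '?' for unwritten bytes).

Fragment 1: offset=8 data="sx" -> buffer=????????sx
Fragment 2: offset=2 data="Xt" -> buffer=??Xt????sx
Fragment 3: offset=5 data="gBP" -> buffer=??Xt?gBPsx
Fragment 4: offset=0 data="Agund" -> buffer=AgundgBPsx

Answer: AgundgBPsx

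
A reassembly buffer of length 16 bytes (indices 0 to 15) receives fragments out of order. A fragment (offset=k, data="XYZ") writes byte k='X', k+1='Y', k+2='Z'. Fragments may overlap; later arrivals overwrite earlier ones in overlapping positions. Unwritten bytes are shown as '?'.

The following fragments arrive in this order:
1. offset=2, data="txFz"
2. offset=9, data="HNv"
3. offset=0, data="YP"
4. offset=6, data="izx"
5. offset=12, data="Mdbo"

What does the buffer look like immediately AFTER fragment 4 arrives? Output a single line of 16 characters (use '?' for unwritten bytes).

Fragment 1: offset=2 data="txFz" -> buffer=??txFz??????????
Fragment 2: offset=9 data="HNv" -> buffer=??txFz???HNv????
Fragment 3: offset=0 data="YP" -> buffer=YPtxFz???HNv????
Fragment 4: offset=6 data="izx" -> buffer=YPtxFzizxHNv????

Answer: YPtxFzizxHNv????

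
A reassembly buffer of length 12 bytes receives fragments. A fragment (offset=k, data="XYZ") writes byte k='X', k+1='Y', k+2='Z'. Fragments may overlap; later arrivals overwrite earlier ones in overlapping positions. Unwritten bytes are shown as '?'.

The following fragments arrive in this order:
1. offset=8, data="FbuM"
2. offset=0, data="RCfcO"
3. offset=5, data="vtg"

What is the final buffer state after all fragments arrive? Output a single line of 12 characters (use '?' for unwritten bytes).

Fragment 1: offset=8 data="FbuM" -> buffer=????????FbuM
Fragment 2: offset=0 data="RCfcO" -> buffer=RCfcO???FbuM
Fragment 3: offset=5 data="vtg" -> buffer=RCfcOvtgFbuM

Answer: RCfcOvtgFbuM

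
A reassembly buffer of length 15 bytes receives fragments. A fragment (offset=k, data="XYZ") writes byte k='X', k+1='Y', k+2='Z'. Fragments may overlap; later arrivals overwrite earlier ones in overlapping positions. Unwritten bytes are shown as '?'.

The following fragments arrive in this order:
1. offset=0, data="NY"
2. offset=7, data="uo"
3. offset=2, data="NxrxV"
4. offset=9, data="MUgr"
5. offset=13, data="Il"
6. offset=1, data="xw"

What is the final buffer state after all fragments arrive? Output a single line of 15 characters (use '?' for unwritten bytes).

Answer: NxwxrxVuoMUgrIl

Derivation:
Fragment 1: offset=0 data="NY" -> buffer=NY?????????????
Fragment 2: offset=7 data="uo" -> buffer=NY?????uo??????
Fragment 3: offset=2 data="NxrxV" -> buffer=NYNxrxVuo??????
Fragment 4: offset=9 data="MUgr" -> buffer=NYNxrxVuoMUgr??
Fragment 5: offset=13 data="Il" -> buffer=NYNxrxVuoMUgrIl
Fragment 6: offset=1 data="xw" -> buffer=NxwxrxVuoMUgrIl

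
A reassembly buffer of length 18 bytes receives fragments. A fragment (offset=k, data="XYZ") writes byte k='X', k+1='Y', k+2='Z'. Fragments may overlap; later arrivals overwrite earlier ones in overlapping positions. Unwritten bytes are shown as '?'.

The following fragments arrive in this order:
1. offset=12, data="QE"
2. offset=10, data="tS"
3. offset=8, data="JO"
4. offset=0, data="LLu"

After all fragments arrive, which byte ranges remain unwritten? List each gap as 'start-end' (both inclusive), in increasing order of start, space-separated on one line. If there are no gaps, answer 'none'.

Answer: 3-7 14-17

Derivation:
Fragment 1: offset=12 len=2
Fragment 2: offset=10 len=2
Fragment 3: offset=8 len=2
Fragment 4: offset=0 len=3
Gaps: 3-7 14-17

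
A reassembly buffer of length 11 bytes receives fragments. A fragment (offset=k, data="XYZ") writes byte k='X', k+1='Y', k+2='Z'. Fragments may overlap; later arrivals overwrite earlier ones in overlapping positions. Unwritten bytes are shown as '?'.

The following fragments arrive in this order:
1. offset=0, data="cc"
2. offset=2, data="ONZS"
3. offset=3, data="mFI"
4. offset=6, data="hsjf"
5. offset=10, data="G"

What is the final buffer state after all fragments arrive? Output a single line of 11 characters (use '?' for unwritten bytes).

Answer: ccOmFIhsjfG

Derivation:
Fragment 1: offset=0 data="cc" -> buffer=cc?????????
Fragment 2: offset=2 data="ONZS" -> buffer=ccONZS?????
Fragment 3: offset=3 data="mFI" -> buffer=ccOmFI?????
Fragment 4: offset=6 data="hsjf" -> buffer=ccOmFIhsjf?
Fragment 5: offset=10 data="G" -> buffer=ccOmFIhsjfG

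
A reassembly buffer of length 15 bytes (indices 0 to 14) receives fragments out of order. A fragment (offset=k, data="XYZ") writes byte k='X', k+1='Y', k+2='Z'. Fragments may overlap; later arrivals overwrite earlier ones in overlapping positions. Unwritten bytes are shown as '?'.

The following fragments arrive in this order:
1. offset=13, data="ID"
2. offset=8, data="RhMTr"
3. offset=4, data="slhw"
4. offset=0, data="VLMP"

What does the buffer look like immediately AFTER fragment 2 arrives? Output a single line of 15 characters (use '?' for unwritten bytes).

Fragment 1: offset=13 data="ID" -> buffer=?????????????ID
Fragment 2: offset=8 data="RhMTr" -> buffer=????????RhMTrID

Answer: ????????RhMTrID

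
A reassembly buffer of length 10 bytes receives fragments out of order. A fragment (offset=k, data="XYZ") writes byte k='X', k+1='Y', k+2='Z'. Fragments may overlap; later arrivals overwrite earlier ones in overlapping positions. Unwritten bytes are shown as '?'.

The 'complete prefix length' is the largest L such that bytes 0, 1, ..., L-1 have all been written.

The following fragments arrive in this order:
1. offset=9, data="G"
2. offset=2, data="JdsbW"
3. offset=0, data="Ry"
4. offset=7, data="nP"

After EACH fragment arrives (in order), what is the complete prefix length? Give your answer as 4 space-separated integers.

Answer: 0 0 7 10

Derivation:
Fragment 1: offset=9 data="G" -> buffer=?????????G -> prefix_len=0
Fragment 2: offset=2 data="JdsbW" -> buffer=??JdsbW??G -> prefix_len=0
Fragment 3: offset=0 data="Ry" -> buffer=RyJdsbW??G -> prefix_len=7
Fragment 4: offset=7 data="nP" -> buffer=RyJdsbWnPG -> prefix_len=10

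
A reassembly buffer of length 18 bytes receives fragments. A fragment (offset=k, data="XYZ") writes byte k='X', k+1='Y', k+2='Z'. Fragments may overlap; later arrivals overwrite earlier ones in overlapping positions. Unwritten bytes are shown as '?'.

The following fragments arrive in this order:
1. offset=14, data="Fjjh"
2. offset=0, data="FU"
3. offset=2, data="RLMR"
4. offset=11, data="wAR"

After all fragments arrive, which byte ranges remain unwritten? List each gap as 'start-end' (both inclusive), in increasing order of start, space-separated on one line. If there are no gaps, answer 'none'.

Answer: 6-10

Derivation:
Fragment 1: offset=14 len=4
Fragment 2: offset=0 len=2
Fragment 3: offset=2 len=4
Fragment 4: offset=11 len=3
Gaps: 6-10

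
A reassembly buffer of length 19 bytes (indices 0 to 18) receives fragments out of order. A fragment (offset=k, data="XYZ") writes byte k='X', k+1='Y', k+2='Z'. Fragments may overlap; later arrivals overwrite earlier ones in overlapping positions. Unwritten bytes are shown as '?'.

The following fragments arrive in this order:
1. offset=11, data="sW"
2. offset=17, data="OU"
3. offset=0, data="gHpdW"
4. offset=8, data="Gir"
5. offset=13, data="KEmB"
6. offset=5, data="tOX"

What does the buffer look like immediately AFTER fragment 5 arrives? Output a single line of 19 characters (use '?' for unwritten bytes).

Fragment 1: offset=11 data="sW" -> buffer=???????????sW??????
Fragment 2: offset=17 data="OU" -> buffer=???????????sW????OU
Fragment 3: offset=0 data="gHpdW" -> buffer=gHpdW??????sW????OU
Fragment 4: offset=8 data="Gir" -> buffer=gHpdW???GirsW????OU
Fragment 5: offset=13 data="KEmB" -> buffer=gHpdW???GirsWKEmBOU

Answer: gHpdW???GirsWKEmBOU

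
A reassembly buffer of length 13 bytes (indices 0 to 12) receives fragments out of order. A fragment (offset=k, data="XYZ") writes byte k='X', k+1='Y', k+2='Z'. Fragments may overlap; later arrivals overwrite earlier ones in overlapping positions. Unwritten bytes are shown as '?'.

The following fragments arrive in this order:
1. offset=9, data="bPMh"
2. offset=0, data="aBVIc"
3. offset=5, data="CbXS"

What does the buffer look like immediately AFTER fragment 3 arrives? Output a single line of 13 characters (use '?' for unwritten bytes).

Fragment 1: offset=9 data="bPMh" -> buffer=?????????bPMh
Fragment 2: offset=0 data="aBVIc" -> buffer=aBVIc????bPMh
Fragment 3: offset=5 data="CbXS" -> buffer=aBVIcCbXSbPMh

Answer: aBVIcCbXSbPMh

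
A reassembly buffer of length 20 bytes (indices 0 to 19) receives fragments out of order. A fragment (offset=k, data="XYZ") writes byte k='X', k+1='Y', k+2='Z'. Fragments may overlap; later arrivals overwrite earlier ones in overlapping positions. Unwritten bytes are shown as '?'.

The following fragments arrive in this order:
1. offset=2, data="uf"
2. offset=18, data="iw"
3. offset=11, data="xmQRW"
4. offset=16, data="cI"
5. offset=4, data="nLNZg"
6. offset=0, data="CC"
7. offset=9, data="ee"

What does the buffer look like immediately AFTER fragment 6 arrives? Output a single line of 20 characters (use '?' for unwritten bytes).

Fragment 1: offset=2 data="uf" -> buffer=??uf????????????????
Fragment 2: offset=18 data="iw" -> buffer=??uf??????????????iw
Fragment 3: offset=11 data="xmQRW" -> buffer=??uf???????xmQRW??iw
Fragment 4: offset=16 data="cI" -> buffer=??uf???????xmQRWcIiw
Fragment 5: offset=4 data="nLNZg" -> buffer=??ufnLNZg??xmQRWcIiw
Fragment 6: offset=0 data="CC" -> buffer=CCufnLNZg??xmQRWcIiw

Answer: CCufnLNZg??xmQRWcIiw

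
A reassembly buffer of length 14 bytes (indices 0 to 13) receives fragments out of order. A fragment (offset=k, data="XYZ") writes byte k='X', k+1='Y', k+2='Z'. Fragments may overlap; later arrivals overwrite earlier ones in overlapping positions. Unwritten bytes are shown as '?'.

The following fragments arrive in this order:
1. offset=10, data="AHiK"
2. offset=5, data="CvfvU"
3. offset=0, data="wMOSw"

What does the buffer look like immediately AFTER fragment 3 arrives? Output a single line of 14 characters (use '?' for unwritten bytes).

Fragment 1: offset=10 data="AHiK" -> buffer=??????????AHiK
Fragment 2: offset=5 data="CvfvU" -> buffer=?????CvfvUAHiK
Fragment 3: offset=0 data="wMOSw" -> buffer=wMOSwCvfvUAHiK

Answer: wMOSwCvfvUAHiK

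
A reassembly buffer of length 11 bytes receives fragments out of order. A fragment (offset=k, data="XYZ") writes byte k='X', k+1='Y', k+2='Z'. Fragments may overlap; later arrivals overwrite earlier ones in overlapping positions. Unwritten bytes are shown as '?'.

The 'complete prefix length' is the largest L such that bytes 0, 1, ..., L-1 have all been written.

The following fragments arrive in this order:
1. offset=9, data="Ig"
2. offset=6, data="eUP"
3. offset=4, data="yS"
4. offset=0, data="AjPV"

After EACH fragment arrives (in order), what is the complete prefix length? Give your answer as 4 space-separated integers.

Answer: 0 0 0 11

Derivation:
Fragment 1: offset=9 data="Ig" -> buffer=?????????Ig -> prefix_len=0
Fragment 2: offset=6 data="eUP" -> buffer=??????eUPIg -> prefix_len=0
Fragment 3: offset=4 data="yS" -> buffer=????ySeUPIg -> prefix_len=0
Fragment 4: offset=0 data="AjPV" -> buffer=AjPVySeUPIg -> prefix_len=11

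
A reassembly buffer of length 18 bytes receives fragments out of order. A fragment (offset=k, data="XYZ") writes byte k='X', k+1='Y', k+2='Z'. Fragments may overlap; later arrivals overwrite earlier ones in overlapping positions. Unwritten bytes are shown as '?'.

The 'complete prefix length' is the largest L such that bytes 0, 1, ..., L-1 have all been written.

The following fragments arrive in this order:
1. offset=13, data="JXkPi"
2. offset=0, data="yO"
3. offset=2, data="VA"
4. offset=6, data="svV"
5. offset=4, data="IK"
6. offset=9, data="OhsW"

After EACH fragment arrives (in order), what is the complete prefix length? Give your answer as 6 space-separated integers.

Fragment 1: offset=13 data="JXkPi" -> buffer=?????????????JXkPi -> prefix_len=0
Fragment 2: offset=0 data="yO" -> buffer=yO???????????JXkPi -> prefix_len=2
Fragment 3: offset=2 data="VA" -> buffer=yOVA?????????JXkPi -> prefix_len=4
Fragment 4: offset=6 data="svV" -> buffer=yOVA??svV????JXkPi -> prefix_len=4
Fragment 5: offset=4 data="IK" -> buffer=yOVAIKsvV????JXkPi -> prefix_len=9
Fragment 6: offset=9 data="OhsW" -> buffer=yOVAIKsvVOhsWJXkPi -> prefix_len=18

Answer: 0 2 4 4 9 18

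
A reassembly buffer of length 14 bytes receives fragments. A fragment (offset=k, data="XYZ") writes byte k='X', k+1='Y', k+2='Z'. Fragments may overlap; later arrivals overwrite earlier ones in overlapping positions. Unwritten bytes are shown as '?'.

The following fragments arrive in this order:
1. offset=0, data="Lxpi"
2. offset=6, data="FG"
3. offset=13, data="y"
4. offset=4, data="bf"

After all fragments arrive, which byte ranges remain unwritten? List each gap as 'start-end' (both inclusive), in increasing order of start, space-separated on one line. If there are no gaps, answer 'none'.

Answer: 8-12

Derivation:
Fragment 1: offset=0 len=4
Fragment 2: offset=6 len=2
Fragment 3: offset=13 len=1
Fragment 4: offset=4 len=2
Gaps: 8-12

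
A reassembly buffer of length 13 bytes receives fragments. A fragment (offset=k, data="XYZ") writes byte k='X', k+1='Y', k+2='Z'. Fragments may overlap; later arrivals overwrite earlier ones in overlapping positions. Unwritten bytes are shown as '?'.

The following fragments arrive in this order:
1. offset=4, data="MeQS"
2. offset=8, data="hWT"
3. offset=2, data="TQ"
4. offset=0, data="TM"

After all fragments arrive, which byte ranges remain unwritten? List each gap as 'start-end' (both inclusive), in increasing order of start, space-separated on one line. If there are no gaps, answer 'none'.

Answer: 11-12

Derivation:
Fragment 1: offset=4 len=4
Fragment 2: offset=8 len=3
Fragment 3: offset=2 len=2
Fragment 4: offset=0 len=2
Gaps: 11-12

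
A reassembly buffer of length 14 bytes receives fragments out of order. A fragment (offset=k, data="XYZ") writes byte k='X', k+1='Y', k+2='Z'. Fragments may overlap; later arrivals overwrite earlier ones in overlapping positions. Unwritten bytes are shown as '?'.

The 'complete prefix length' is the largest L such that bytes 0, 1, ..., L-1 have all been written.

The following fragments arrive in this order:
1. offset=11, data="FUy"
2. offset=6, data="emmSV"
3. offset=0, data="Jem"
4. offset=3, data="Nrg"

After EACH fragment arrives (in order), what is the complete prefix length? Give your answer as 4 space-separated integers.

Answer: 0 0 3 14

Derivation:
Fragment 1: offset=11 data="FUy" -> buffer=???????????FUy -> prefix_len=0
Fragment 2: offset=6 data="emmSV" -> buffer=??????emmSVFUy -> prefix_len=0
Fragment 3: offset=0 data="Jem" -> buffer=Jem???emmSVFUy -> prefix_len=3
Fragment 4: offset=3 data="Nrg" -> buffer=JemNrgemmSVFUy -> prefix_len=14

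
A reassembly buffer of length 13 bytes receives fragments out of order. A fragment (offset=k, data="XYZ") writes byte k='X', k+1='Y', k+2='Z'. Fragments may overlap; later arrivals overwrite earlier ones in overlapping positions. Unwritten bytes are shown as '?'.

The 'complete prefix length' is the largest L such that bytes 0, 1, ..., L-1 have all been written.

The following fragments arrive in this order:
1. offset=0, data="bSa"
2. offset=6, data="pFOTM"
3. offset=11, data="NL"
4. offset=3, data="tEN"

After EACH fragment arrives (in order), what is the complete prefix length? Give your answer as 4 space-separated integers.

Answer: 3 3 3 13

Derivation:
Fragment 1: offset=0 data="bSa" -> buffer=bSa?????????? -> prefix_len=3
Fragment 2: offset=6 data="pFOTM" -> buffer=bSa???pFOTM?? -> prefix_len=3
Fragment 3: offset=11 data="NL" -> buffer=bSa???pFOTMNL -> prefix_len=3
Fragment 4: offset=3 data="tEN" -> buffer=bSatENpFOTMNL -> prefix_len=13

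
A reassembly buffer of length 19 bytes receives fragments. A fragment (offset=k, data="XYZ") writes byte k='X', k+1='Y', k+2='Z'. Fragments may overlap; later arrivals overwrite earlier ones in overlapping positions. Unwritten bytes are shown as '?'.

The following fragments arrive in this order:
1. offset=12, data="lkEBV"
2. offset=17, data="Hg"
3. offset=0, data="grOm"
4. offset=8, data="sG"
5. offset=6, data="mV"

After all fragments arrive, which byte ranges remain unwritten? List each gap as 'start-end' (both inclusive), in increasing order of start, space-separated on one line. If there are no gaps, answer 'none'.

Fragment 1: offset=12 len=5
Fragment 2: offset=17 len=2
Fragment 3: offset=0 len=4
Fragment 4: offset=8 len=2
Fragment 5: offset=6 len=2
Gaps: 4-5 10-11

Answer: 4-5 10-11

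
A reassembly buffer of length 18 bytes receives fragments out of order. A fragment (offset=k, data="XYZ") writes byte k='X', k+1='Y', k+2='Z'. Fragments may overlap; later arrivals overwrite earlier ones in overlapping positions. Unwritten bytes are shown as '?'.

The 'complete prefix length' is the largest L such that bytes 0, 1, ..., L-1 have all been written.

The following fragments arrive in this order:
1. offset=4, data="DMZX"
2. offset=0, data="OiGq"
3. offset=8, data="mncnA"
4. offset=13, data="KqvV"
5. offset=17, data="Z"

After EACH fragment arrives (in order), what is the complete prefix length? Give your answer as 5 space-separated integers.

Fragment 1: offset=4 data="DMZX" -> buffer=????DMZX?????????? -> prefix_len=0
Fragment 2: offset=0 data="OiGq" -> buffer=OiGqDMZX?????????? -> prefix_len=8
Fragment 3: offset=8 data="mncnA" -> buffer=OiGqDMZXmncnA????? -> prefix_len=13
Fragment 4: offset=13 data="KqvV" -> buffer=OiGqDMZXmncnAKqvV? -> prefix_len=17
Fragment 5: offset=17 data="Z" -> buffer=OiGqDMZXmncnAKqvVZ -> prefix_len=18

Answer: 0 8 13 17 18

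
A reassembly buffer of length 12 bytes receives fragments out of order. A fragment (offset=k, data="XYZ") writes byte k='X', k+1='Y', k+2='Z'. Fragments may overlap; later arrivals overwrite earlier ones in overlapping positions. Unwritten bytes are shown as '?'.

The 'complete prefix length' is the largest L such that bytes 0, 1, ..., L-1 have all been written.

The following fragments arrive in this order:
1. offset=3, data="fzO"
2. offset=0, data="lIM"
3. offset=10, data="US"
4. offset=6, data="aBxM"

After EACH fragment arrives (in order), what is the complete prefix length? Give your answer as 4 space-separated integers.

Answer: 0 6 6 12

Derivation:
Fragment 1: offset=3 data="fzO" -> buffer=???fzO?????? -> prefix_len=0
Fragment 2: offset=0 data="lIM" -> buffer=lIMfzO?????? -> prefix_len=6
Fragment 3: offset=10 data="US" -> buffer=lIMfzO????US -> prefix_len=6
Fragment 4: offset=6 data="aBxM" -> buffer=lIMfzOaBxMUS -> prefix_len=12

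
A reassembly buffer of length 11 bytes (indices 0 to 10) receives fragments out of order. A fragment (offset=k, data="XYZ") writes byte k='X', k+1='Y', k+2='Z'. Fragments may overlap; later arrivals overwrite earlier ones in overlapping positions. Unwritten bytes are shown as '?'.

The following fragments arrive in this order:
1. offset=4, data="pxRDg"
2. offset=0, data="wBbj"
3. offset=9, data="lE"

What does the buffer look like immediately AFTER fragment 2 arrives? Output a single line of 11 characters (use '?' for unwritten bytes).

Answer: wBbjpxRDg??

Derivation:
Fragment 1: offset=4 data="pxRDg" -> buffer=????pxRDg??
Fragment 2: offset=0 data="wBbj" -> buffer=wBbjpxRDg??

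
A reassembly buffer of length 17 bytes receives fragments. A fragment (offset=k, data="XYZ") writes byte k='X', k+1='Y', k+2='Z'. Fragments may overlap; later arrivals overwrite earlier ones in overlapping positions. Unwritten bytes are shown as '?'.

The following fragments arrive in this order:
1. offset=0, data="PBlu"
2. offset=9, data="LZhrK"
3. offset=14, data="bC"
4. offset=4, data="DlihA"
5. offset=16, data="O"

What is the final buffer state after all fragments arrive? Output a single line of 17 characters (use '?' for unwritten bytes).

Fragment 1: offset=0 data="PBlu" -> buffer=PBlu?????????????
Fragment 2: offset=9 data="LZhrK" -> buffer=PBlu?????LZhrK???
Fragment 3: offset=14 data="bC" -> buffer=PBlu?????LZhrKbC?
Fragment 4: offset=4 data="DlihA" -> buffer=PBluDlihALZhrKbC?
Fragment 5: offset=16 data="O" -> buffer=PBluDlihALZhrKbCO

Answer: PBluDlihALZhrKbCO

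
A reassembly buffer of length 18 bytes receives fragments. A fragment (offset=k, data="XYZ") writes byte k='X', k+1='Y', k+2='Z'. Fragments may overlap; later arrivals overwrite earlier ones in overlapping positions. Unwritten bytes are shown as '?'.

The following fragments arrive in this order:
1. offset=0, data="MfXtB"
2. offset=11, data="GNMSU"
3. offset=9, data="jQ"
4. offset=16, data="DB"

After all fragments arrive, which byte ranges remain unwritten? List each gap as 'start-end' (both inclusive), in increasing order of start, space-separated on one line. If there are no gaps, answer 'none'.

Answer: 5-8

Derivation:
Fragment 1: offset=0 len=5
Fragment 2: offset=11 len=5
Fragment 3: offset=9 len=2
Fragment 4: offset=16 len=2
Gaps: 5-8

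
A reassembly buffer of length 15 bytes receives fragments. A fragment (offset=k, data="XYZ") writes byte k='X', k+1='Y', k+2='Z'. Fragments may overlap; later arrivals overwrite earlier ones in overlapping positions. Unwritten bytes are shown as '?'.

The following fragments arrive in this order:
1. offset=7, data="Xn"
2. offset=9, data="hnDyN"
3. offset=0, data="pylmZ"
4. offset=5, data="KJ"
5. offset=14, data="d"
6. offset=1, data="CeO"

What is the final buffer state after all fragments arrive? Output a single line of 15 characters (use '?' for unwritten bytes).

Fragment 1: offset=7 data="Xn" -> buffer=???????Xn??????
Fragment 2: offset=9 data="hnDyN" -> buffer=???????XnhnDyN?
Fragment 3: offset=0 data="pylmZ" -> buffer=pylmZ??XnhnDyN?
Fragment 4: offset=5 data="KJ" -> buffer=pylmZKJXnhnDyN?
Fragment 5: offset=14 data="d" -> buffer=pylmZKJXnhnDyNd
Fragment 6: offset=1 data="CeO" -> buffer=pCeOZKJXnhnDyNd

Answer: pCeOZKJXnhnDyNd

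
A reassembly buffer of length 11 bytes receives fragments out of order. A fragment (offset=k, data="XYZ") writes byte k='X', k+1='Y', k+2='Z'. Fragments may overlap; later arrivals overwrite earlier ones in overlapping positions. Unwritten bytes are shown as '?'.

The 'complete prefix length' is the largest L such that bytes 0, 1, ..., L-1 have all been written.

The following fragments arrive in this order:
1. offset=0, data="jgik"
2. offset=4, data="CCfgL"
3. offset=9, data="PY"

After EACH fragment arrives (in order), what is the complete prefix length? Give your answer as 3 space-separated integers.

Fragment 1: offset=0 data="jgik" -> buffer=jgik??????? -> prefix_len=4
Fragment 2: offset=4 data="CCfgL" -> buffer=jgikCCfgL?? -> prefix_len=9
Fragment 3: offset=9 data="PY" -> buffer=jgikCCfgLPY -> prefix_len=11

Answer: 4 9 11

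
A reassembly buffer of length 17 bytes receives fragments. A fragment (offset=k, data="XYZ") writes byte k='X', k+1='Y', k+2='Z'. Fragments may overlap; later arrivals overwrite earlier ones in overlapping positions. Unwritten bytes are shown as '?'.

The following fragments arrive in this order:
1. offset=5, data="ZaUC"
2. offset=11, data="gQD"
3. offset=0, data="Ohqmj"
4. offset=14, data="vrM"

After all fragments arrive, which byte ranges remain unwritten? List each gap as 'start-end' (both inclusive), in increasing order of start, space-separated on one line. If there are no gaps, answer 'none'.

Fragment 1: offset=5 len=4
Fragment 2: offset=11 len=3
Fragment 3: offset=0 len=5
Fragment 4: offset=14 len=3
Gaps: 9-10

Answer: 9-10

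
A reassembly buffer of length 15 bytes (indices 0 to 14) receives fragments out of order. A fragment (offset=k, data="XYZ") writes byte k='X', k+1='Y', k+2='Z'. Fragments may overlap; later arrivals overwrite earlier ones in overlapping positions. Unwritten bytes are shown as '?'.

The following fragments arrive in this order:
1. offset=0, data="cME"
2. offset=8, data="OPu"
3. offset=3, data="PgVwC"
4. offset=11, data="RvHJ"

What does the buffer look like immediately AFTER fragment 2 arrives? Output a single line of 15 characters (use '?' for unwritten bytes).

Fragment 1: offset=0 data="cME" -> buffer=cME????????????
Fragment 2: offset=8 data="OPu" -> buffer=cME?????OPu????

Answer: cME?????OPu????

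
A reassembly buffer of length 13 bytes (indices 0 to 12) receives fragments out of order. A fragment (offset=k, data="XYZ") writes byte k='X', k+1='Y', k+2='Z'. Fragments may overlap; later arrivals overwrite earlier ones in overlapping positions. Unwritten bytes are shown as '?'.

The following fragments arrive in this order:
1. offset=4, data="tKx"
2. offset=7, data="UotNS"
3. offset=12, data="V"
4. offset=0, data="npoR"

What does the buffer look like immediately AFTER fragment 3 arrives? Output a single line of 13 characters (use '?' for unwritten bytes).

Fragment 1: offset=4 data="tKx" -> buffer=????tKx??????
Fragment 2: offset=7 data="UotNS" -> buffer=????tKxUotNS?
Fragment 3: offset=12 data="V" -> buffer=????tKxUotNSV

Answer: ????tKxUotNSV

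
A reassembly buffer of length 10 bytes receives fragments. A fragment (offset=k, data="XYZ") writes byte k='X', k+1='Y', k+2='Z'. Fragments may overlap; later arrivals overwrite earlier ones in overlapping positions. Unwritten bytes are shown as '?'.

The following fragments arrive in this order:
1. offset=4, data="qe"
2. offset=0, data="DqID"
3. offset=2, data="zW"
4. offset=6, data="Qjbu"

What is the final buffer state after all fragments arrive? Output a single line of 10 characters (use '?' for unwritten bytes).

Answer: DqzWqeQjbu

Derivation:
Fragment 1: offset=4 data="qe" -> buffer=????qe????
Fragment 2: offset=0 data="DqID" -> buffer=DqIDqe????
Fragment 3: offset=2 data="zW" -> buffer=DqzWqe????
Fragment 4: offset=6 data="Qjbu" -> buffer=DqzWqeQjbu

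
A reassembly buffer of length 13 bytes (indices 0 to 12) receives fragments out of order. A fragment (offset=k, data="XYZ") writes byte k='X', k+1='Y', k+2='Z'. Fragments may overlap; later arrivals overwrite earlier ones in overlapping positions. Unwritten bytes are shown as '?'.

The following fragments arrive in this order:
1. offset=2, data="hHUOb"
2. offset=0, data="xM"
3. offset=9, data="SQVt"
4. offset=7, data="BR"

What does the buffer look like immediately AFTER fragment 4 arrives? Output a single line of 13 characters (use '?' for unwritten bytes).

Fragment 1: offset=2 data="hHUOb" -> buffer=??hHUOb??????
Fragment 2: offset=0 data="xM" -> buffer=xMhHUOb??????
Fragment 3: offset=9 data="SQVt" -> buffer=xMhHUOb??SQVt
Fragment 4: offset=7 data="BR" -> buffer=xMhHUObBRSQVt

Answer: xMhHUObBRSQVt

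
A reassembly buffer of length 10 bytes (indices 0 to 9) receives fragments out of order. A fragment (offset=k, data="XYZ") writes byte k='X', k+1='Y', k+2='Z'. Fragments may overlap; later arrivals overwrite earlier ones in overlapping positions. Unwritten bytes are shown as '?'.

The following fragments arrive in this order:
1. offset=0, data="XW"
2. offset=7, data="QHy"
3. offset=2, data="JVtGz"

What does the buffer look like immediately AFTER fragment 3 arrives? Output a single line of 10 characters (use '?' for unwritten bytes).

Answer: XWJVtGzQHy

Derivation:
Fragment 1: offset=0 data="XW" -> buffer=XW????????
Fragment 2: offset=7 data="QHy" -> buffer=XW?????QHy
Fragment 3: offset=2 data="JVtGz" -> buffer=XWJVtGzQHy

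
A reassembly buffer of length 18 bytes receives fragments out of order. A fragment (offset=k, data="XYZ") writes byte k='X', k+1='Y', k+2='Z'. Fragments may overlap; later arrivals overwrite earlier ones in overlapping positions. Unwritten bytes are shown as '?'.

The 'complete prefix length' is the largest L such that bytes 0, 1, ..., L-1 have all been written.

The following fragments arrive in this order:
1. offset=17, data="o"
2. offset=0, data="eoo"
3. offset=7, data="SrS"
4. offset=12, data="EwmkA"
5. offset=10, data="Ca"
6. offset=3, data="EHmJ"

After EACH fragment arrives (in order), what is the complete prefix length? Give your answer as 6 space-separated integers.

Fragment 1: offset=17 data="o" -> buffer=?????????????????o -> prefix_len=0
Fragment 2: offset=0 data="eoo" -> buffer=eoo??????????????o -> prefix_len=3
Fragment 3: offset=7 data="SrS" -> buffer=eoo????SrS???????o -> prefix_len=3
Fragment 4: offset=12 data="EwmkA" -> buffer=eoo????SrS??EwmkAo -> prefix_len=3
Fragment 5: offset=10 data="Ca" -> buffer=eoo????SrSCaEwmkAo -> prefix_len=3
Fragment 6: offset=3 data="EHmJ" -> buffer=eooEHmJSrSCaEwmkAo -> prefix_len=18

Answer: 0 3 3 3 3 18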